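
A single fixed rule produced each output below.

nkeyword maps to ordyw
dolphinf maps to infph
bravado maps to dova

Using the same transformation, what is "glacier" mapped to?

The transformation: delete the first 3 characters, then move the first 2 characters to the end (rotate left by 2).
Doing the same to "glacier": "erci".

erci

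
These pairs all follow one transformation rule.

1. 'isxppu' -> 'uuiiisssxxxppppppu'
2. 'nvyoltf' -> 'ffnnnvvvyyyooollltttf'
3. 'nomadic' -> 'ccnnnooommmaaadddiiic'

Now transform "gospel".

llgggooossspppeeel

Each output is the input with this applied: repeat every character 3 times, then move the last 2 characters to the front (rotate right by 2).
Applying that to "gospel" gives "llgggooossspppeeel".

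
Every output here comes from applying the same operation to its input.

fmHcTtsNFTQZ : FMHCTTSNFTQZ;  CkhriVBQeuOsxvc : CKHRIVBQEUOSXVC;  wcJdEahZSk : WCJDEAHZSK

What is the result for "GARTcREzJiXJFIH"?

Looking at the pairs, the operation is to convert every letter to uppercase.
Applying that to "GARTcREzJiXJFIH" gives "GARTCREZJIXJFIH".

GARTCREZJIXJFIH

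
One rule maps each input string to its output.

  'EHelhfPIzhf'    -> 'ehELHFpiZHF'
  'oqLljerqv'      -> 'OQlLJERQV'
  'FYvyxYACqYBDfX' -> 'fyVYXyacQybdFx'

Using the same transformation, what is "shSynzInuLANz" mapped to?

The rule is to flip the case of every letter.
"shSynzInuLANz" → "SHsYNZiNUlanZ".

SHsYNZiNUlanZ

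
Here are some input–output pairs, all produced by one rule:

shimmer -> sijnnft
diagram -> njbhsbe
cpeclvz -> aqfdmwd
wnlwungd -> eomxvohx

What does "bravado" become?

Rule — swap the first and last characters, then shift every letter 1 place forward in the alphabet (wrapping around).
On "bravado": the first step gives "oravadb", and the second then gives "psbwbec".
(Check on "diagram": → "miagrad" → "njbhsbe" ✓)

psbwbec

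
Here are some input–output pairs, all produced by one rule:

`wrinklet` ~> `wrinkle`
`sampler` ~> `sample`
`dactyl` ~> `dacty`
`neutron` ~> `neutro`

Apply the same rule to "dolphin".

Each output is the input with this applied: delete the last character.
For "dolphin" the result is "dolphi".

dolphi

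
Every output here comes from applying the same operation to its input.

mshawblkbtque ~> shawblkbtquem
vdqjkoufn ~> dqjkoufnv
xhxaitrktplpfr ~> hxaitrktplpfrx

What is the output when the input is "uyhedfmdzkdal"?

Rule — move the first character to the end.
Applying that to "uyhedfmdzkdal" gives "yhedfmdzkdalu".

yhedfmdzkdalu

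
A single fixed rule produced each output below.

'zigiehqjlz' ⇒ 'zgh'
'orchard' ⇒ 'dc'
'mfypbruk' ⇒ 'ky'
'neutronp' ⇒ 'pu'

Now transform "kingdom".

mn

The transformation: move the last 3 characters to the front (rotate right by 3), then keep one character in every 3, starting at position 3 (positions 3rd, 6th, 9th, ...).
Starting from "kingdom": after the first operation, "domking"; after the second, "mn".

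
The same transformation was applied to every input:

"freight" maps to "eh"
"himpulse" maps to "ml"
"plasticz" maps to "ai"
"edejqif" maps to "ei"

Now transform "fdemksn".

es

In each case the input is transformed by: keep one character in every 3, starting at position 3 (positions 3rd, 6th, 9th, ...).
Applying that to "fdemksn" gives "es".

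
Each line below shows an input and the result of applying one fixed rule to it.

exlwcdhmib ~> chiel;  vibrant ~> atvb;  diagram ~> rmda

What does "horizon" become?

The pattern: keep every other character starting from the first (positions 1st, 3rd, 5th, ...), then move the first 2 characters to the end (rotate left by 2).
Starting from "horizon": after the first operation, "hrzn"; after the second, "znhr".

znhr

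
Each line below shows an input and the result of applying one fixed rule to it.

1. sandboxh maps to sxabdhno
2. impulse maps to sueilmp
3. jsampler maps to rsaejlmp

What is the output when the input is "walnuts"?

Each output is the input with this applied: sort the characters into alphabetical order, then move the last 2 characters to the front (rotate right by 2).
"walnuts" → "uwalnst".

uwalnst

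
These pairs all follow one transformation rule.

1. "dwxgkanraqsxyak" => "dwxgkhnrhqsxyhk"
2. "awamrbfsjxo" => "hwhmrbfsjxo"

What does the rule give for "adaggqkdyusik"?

hdhggqkdyusik

The pattern: replace every "a" with "h".
Doing the same to "adaggqkdyusik": "hdhggqkdyusik".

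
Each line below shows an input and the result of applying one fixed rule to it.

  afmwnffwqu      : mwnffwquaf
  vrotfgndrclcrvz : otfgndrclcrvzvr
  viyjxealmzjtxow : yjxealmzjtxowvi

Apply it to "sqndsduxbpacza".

ndsduxbpaczasq

In each case the input is transformed by: move the first 2 characters to the end (rotate left by 2).
Applying that to "sqndsduxbpacza" gives "ndsduxbpaczasq".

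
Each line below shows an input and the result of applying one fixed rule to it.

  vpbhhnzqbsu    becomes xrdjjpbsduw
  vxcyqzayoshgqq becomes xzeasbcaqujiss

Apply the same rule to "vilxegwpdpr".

xknzgiyrfrt

The transformation: shift every letter 2 places forward in the alphabet (wrapping around).
So "vilxegwpdpr" becomes "xknzgiyrfrt".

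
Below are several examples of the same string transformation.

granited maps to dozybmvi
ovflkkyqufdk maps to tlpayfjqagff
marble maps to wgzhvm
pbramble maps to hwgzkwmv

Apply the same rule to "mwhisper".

Each output is the input with this applied: shift every letter 5 places backward in the alphabet (wrapping around), then swap the front and back halves of the string.
Starting from "mwhisper": after the first operation, "hrcdnkzm"; after the second, "nkzmhrcd".

nkzmhrcd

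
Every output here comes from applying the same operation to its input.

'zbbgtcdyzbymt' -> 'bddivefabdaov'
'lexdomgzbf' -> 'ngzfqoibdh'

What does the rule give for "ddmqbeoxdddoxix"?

In each case the input is transformed by: shift every letter 2 places forward in the alphabet (wrapping around).
Applying that to "ddmqbeoxdddoxix" gives "ffosdgqzfffqzkz".

ffosdgqzfffqzkz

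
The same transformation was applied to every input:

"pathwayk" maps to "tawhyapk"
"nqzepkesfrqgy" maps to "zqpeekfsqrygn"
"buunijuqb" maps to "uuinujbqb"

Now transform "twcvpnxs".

cwpvxnts

Looking at the pairs, the operation is to move the first character to the end, then swap each adjacent pair of characters (1↔2, 3↔4, ...).
Starting from "twcvpnxs": after the first operation, "wcvpnxst"; after the second, "cwpvxnts".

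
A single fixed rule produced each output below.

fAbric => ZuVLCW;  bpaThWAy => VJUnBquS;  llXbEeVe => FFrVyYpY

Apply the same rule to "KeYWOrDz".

eYsqiLxT

Rule — shift every letter 6 places backward in the alphabet (wrapping around), then flip the case of every letter.
So "KeYWOrDz" becomes "eYsqiLxT".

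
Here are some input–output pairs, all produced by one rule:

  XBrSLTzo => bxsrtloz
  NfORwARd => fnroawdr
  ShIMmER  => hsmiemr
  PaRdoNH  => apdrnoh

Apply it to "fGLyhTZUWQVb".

The transformation: swap each adjacent pair of characters (1↔2, 3↔4, ...), then convert every letter to lowercase.
On "fGLyhTZUWQVb": the first step gives "GfyLThUZQWbV", and the second then gives "gfylthuzqwbv".

gfylthuzqwbv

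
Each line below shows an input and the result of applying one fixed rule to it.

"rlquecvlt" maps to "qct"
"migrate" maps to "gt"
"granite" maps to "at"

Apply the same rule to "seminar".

In each case the input is transformed by: keep one character in every 3, starting at position 3 (positions 3rd, 6th, 9th, ...).
Applying that to "seminar" gives "ma".

ma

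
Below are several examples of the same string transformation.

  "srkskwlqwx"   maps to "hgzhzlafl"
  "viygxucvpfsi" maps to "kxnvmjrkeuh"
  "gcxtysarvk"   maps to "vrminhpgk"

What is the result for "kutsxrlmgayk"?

zjihmgabvpn

Each output is the input with this applied: delete the last character, then shift every letter 11 places backward in the alphabet (wrapping around).
On "kutsxrlmgayk": the first step gives "kutsxrlmgay", and the second then gives "zjihmgabvpn".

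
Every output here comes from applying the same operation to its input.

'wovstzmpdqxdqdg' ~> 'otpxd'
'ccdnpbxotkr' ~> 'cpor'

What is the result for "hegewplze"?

Looking at the pairs, the operation is to keep one character in every 3, starting at position 2 (positions 2nd, 5th, 8th, ...).
So "hegewplze" becomes "ewz".

ewz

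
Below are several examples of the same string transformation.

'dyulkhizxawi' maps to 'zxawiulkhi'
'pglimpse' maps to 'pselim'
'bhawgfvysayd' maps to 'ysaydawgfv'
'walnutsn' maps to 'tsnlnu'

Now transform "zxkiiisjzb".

What's happening: delete the first 2 characters, then swap the front and back halves of the string.
"zxkiiisjzb" → "kiiisjzb" → "sjzbkiii".

sjzbkiii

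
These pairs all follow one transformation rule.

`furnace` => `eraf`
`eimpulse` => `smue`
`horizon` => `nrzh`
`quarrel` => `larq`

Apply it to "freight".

tegf

The transformation: keep every other character starting from the first (positions 1st, 3rd, 5th, ...), then swap the first and last characters.
For "freight", step one produces "fegt"; step two turns that into "tegf".
(Check on "horizon": → "hrzn" → "nrzh" ✓)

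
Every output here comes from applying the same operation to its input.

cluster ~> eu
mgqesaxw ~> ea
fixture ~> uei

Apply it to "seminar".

The rule is to move the first 3 characters to the end (rotate left by 3), then keep only the vowels.
Working it through for "seminar": intermediate "inarsem", final "iae".
(Check on "mgqesaxw": → "esaxwmgq" → "ea" ✓)

iae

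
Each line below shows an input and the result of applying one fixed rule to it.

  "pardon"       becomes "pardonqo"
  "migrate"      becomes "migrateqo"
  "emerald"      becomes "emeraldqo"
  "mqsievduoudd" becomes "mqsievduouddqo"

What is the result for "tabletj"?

tabletjqo

The transformation: append "qo".
For "tabletj" the result is "tabletjqo".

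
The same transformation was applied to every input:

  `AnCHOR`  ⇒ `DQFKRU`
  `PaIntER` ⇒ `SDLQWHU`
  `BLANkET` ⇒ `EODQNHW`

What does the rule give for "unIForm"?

What's happening: shift every letter 3 places forward in the alphabet (wrapping around), then convert every letter to uppercase.
"unIForm" → "xqLIrup" → "XQLIRUP".

XQLIRUP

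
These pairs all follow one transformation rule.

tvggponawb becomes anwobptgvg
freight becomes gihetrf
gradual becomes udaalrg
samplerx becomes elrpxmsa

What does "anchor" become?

hconra

The transformation: move the last 3 characters to the front (rotate right by 3), then take characters alternately from the front and the back (1st, last, 2nd, 2nd-last, ...).
On "anchor": the first step gives "horanc", and the second then gives "hconra".
(Check on "gradual": → "ualgrad" → "udaalrg" ✓)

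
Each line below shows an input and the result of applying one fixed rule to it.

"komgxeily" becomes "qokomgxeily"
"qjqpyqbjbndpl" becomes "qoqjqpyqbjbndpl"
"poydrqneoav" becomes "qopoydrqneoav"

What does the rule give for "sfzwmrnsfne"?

Rule — prepend "qo".
Doing the same to "sfzwmrnsfne": "qosfzwmrnsfne".

qosfzwmrnsfne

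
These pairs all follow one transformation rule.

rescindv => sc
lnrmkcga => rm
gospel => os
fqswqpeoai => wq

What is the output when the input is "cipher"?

ip

The rule is to swap the front and back halves of the string, then keep only the last 2 characters.
On "cipher": the first step gives "hercip", and the second then gives "ip".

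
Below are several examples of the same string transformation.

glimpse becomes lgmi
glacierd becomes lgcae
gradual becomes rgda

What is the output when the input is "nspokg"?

sno

In each case the input is transformed by: swap each adjacent pair of characters (1↔2, 3↔4, ...), then delete the last 3 characters.
On "nspokg": the first step gives "snopgk", and the second then gives "sno".
(Check on "glacierd": → "lgcaeidr" → "lgcae" ✓)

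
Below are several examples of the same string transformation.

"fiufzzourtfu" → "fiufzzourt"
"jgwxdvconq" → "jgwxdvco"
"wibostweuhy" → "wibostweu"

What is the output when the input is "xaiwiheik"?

xaiwihe

Rule — delete the last 2 characters.
Applying that to "xaiwiheik" gives "xaiwihe".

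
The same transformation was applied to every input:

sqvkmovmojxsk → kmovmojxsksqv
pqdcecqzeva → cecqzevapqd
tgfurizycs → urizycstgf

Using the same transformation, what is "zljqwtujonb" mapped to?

What's happening: move the first 3 characters to the end (rotate left by 3).
On "zljqwtujonb" that produces "qwtujonbzlj".

qwtujonbzlj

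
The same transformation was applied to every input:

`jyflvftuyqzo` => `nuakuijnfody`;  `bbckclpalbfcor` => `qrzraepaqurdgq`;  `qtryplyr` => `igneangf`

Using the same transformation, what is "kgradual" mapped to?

vgpsjpaz

Rule — shift every letter 11 places backward in the alphabet (wrapping around), then move the first character to the end.
On "kgradual": the first step gives "zvgpsjpa", and the second then gives "vgpsjpaz".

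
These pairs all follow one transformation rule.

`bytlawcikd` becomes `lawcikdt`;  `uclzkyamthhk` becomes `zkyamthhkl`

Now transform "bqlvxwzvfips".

vxwzvfipsl

The pattern: delete the first 2 characters, then move the first character to the end.
Applying both steps to "bqlvxwzvfips": "lvxwzvfips", then "vxwzvfipsl".
(Check on "bytlawcikd": → "tlawcikd" → "lawcikdt" ✓)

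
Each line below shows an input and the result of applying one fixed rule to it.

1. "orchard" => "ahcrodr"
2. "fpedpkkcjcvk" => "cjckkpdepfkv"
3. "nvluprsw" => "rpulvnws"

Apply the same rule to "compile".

ipmocel

Rule — reverse the string, then move the first 2 characters to the end (rotate left by 2).
Applying both steps to "compile": "elipmoc", then "ipmocel".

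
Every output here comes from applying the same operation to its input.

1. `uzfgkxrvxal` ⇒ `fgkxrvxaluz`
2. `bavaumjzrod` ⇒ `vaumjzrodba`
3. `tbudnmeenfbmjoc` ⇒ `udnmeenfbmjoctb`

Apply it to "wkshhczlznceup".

The rule is to move the first 2 characters to the end (rotate left by 2).
For "wkshhczlznceup" the result is "shhczlznceupwk".

shhczlznceupwk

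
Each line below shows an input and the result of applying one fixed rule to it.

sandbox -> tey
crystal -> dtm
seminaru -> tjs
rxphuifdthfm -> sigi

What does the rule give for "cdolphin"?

dmj

Looking at the pairs, the operation is to shift every letter 1 place forward in the alphabet (wrapping around), then keep one character in every 3, starting at position 1 (positions 1st, 4th, 7th, ...).
"cdolphin" → "depmqijo" → "dmj".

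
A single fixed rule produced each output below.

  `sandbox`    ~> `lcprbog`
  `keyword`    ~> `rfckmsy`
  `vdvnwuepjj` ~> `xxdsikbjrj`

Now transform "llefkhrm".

Rule — reverse the string, then shift every letter 12 places backward in the alphabet (wrapping around).
"llefkhrm" → "mrhkfell" → "afvytszz".

afvytszz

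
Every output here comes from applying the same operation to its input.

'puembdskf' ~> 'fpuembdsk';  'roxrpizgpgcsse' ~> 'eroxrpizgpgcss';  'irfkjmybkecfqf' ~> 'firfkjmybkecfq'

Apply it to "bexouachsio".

In each case the input is transformed by: move the last character to the front.
On "bexouachsio" that produces "obexouachsi".

obexouachsi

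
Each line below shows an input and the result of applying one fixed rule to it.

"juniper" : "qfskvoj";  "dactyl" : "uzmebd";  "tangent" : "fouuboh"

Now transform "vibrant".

bouwjcs

The pattern: move the last 3 characters to the front (rotate right by 3), then shift every letter 1 place forward in the alphabet (wrapping around).
On "vibrant": the first step gives "antvibr", and the second then gives "bouwjcs".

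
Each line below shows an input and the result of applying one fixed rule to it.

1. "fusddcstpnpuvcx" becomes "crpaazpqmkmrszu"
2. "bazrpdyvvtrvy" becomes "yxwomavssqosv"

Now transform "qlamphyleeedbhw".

nixjmevibbbayet

In each case the input is transformed by: shift every letter 3 places backward in the alphabet (wrapping around).
Doing the same to "qlamphyleeedbhw": "nixjmevibbbayet".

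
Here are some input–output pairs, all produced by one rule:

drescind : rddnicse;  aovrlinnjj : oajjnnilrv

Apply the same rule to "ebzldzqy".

beyqzdlz

In each case the input is transformed by: reverse the string, then move the last 2 characters to the front (rotate right by 2).
On "ebzldzqy": the first step gives "yqzdlzbe", and the second then gives "beyqzdlz".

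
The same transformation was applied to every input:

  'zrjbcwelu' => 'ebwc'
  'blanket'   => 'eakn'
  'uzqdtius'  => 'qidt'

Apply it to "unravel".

Rule — take characters alternately from the front and the back (1st, last, 2nd, 2nd-last, ...), then keep only the last 4 characters.
Applying both steps to "unravel": "ulnerva", then "erva".

erva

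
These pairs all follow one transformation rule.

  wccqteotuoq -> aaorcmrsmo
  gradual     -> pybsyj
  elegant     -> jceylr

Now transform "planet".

jylcr

What's happening: shift every letter 2 places backward in the alphabet (wrapping around), then delete the first character.
Starting from "planet": after the first operation, "njylcr"; after the second, "jylcr".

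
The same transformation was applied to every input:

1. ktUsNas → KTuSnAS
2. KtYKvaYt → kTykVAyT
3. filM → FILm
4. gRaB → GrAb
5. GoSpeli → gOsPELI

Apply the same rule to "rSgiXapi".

The pattern: flip the case of every letter.
Doing the same to "rSgiXapi": "RsGIxAPI".

RsGIxAPI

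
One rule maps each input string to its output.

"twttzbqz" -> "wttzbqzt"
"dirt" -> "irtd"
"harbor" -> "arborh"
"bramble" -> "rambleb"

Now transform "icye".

cyei

What's happening: move the first character to the end.
Doing the same to "icye": "cyei".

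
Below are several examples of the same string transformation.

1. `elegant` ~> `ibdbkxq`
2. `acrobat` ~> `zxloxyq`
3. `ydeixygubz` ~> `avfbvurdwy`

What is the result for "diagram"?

What's happening: shift every letter 3 places backward in the alphabet (wrapping around), then swap each adjacent pair of characters (1↔2, 3↔4, ...).
For "diagram", step one produces "afxdoxj"; step two turns that into "fadxxoj".

fadxxoj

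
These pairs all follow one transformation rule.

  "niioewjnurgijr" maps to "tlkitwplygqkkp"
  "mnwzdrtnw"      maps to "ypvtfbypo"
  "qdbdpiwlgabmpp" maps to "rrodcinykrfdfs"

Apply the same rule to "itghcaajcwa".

In each case the input is transformed by: shift every letter 2 places forward in the alphabet (wrapping around), then reverse the string.
Working it through for "itghcaajcwa": intermediate "kvijeccleyc", final "cyelccejivk".
(Check on "niioewjnurgijr": → "pkkqgylpwtiklt" → "tlkitwplygqkkp" ✓)

cyelccejivk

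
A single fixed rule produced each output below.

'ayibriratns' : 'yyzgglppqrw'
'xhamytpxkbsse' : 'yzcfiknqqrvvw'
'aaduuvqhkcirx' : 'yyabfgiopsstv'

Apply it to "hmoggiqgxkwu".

Rule — sort the characters into alphabetical order, then shift every letter 2 places backward in the alphabet (wrapping around).
For "hmoggiqgxkwu", step one produces "ggghikmoquwx"; step two turns that into "eeefgikmosuv".

eeefgikmosuv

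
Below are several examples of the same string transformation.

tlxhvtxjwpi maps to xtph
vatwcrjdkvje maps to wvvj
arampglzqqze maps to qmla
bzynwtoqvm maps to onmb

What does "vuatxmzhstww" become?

zvtt

Looking at the pairs, the operation is to keep one character in every 3, starting at position 1 (positions 1st, 4th, 7th, ...), then sort the characters into reverse alphabetical order.
Starting from "vuatxmzhstww": after the first operation, "vtzt"; after the second, "zvtt".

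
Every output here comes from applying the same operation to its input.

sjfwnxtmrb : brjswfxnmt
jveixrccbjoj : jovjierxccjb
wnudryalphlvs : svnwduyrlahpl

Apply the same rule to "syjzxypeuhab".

bayszjyxephu

The rule is to move the last 2 characters to the front (rotate right by 2), then swap each adjacent pair of characters (1↔2, 3↔4, ...).
"syjzxypeuhab" → "absyjzxypeuh" → "bayszjyxephu".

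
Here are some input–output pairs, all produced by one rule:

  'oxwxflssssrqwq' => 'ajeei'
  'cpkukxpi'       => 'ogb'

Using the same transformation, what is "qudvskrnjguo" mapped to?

chds

The rule is to keep one character in every 3, starting at position 1 (positions 1st, 4th, 7th, ...), then shift every letter 12 places forward in the alphabet (wrapping around).
So "qudvskrnjguo" becomes "chds".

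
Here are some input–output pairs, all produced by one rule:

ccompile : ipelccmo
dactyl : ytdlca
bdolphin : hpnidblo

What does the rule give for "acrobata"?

The pattern: swap the front and back halves of the string, then swap each adjacent pair of characters (1↔2, 3↔4, ...).
On "acrobata": the first step gives "bataacro", and the second then gives "abatcaor".
(Check on "bdolphin": → "phinbdol" → "hpnidblo" ✓)

abatcaor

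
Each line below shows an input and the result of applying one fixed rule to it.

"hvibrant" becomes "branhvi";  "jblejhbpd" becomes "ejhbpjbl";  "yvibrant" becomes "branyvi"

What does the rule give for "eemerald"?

eraleem

What's happening: delete the last character, then move the first 3 characters to the end (rotate left by 3).
For "eemerald" the result is "eraleem".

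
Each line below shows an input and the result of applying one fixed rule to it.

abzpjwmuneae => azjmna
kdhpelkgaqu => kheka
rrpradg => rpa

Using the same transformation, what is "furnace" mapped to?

fra

What's happening: delete the last character, then keep every other character starting from the first (positions 1st, 3rd, 5th, ...).
"furnace" → "furnac" → "fra".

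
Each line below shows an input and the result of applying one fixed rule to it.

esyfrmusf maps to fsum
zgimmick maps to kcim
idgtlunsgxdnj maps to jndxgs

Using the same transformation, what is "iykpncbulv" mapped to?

vlubc

The transformation: take characters alternately from the front and the back (1st, last, 2nd, 2nd-last, ...), then keep every other character starting from the second (positions 2nd, 4th, 6th, ...).
Starting from "iykpncbulv": after the first operation, "ivylkupbnc"; after the second, "vlubc".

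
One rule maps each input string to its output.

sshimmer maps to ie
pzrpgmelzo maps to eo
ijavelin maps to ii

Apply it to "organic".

oa

Rule — keep one character in every 3, starting at position 1 (positions 1st, 4th, 7th, ...), then keep only the vowels.
Applying both steps to "organic": "oac", then "oa".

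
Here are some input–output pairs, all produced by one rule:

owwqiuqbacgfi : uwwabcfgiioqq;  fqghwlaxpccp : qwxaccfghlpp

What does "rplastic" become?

rstacilp

Each output is the input with this applied: sort the characters into alphabetical order, then move the last 3 characters to the front (rotate right by 3).
"rplastic" → "acilprst" → "rstacilp".
(Check on "owwqiuqbacgfi": → "abcfgiioqquww" → "uwwabcfgiioqq" ✓)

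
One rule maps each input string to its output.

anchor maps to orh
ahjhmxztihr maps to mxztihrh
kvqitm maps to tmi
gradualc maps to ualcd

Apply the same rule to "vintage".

aget

Looking at the pairs, the operation is to delete the first 3 characters, then move the first character to the end.
"vintage" → "tage" → "aget".
(Check on "anchor": → "hor" → "orh" ✓)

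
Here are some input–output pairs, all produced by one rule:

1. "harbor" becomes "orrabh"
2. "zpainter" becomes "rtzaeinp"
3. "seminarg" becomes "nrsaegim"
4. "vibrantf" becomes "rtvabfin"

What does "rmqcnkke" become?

The pattern: sort the characters into alphabetical order, then move the last 3 characters to the front (rotate right by 3).
For "rmqcnkke", step one produces "cekkmnqr"; step two turns that into "nqrcekkm".
(Check on "seminarg": → "aegimnrs" → "nrsaegim" ✓)

nqrcekkm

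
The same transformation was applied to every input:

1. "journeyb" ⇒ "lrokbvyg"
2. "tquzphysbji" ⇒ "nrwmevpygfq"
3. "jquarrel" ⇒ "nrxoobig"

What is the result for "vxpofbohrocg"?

umlcyleolzds

Looking at the pairs, the operation is to shift every letter 3 places backward in the alphabet (wrapping around), then move the first character to the end.
"vxpofbohrocg" → "sumlcyleolzd" → "umlcyleolzds".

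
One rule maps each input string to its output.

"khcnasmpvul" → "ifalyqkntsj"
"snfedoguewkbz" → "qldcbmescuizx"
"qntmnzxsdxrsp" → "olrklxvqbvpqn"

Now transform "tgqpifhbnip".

reongdfzlgn

Rule — shift every letter 2 places backward in the alphabet (wrapping around).
For "tgqpifhbnip" the result is "reongdfzlgn".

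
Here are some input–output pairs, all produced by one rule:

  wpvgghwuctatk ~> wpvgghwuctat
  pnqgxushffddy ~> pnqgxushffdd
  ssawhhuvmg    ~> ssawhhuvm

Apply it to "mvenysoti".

Looking at the pairs, the operation is to delete the last character.
Applying that to "mvenysoti" gives "mvenysot".

mvenysot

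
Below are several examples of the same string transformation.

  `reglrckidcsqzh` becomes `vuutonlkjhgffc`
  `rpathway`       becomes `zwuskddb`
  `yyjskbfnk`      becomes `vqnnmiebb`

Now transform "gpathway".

The rule is to shift every letter 3 places forward in the alphabet (wrapping around), then sort the characters into reverse alphabetical order.
Applying that to "gpathway" gives "zwskjddb".
(Check on "rpathway": → "usdwkzdb" → "zwuskddb" ✓)

zwskjddb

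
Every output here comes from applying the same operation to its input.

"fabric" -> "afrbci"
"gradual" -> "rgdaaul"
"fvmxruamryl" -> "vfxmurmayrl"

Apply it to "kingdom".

ikgnodm

The rule is to swap each adjacent pair of characters (1↔2, 3↔4, ...).
For "kingdom" the result is "ikgnodm".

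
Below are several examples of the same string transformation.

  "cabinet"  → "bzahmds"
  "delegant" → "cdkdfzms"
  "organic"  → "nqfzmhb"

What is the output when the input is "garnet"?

The pattern: shift every letter 1 place backward in the alphabet (wrapping around).
Doing the same to "garnet": "fzqmds".

fzqmds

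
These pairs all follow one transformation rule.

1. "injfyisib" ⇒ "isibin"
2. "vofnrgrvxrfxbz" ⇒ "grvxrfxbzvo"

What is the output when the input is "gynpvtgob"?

tgobgy

The pattern: move the first 2 characters to the end (rotate left by 2), then delete the first 3 characters.
Applying that to "gynpvtgob" gives "tgobgy".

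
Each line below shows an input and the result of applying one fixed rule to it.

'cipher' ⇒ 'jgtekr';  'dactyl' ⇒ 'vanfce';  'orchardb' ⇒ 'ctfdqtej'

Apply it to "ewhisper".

urgtgyjk

In each case the input is transformed by: shift every letter 2 places forward in the alphabet (wrapping around), then swap the front and back halves of the string.
For "ewhisper", step one produces "gyjkurgt"; step two turns that into "urgtgyjk".
(Check on "dactyl": → "fcevan" → "vanfce" ✓)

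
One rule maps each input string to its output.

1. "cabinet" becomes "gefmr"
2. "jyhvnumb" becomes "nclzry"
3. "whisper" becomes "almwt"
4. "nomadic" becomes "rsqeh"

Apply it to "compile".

In each case the input is transformed by: shift every letter 4 places forward in the alphabet (wrapping around), then delete the last 2 characters.
Doing the same to "compile": "gsqtm".
(Check on "cabinet": → "gefmrix" → "gefmr" ✓)

gsqtm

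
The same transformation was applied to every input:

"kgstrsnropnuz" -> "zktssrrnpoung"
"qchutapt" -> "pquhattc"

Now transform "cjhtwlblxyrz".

rcthlwlbyxzj

The transformation: swap each adjacent pair of characters (1↔2, 3↔4, ...), then swap the first and last characters.
Working it through for "cjhtwlblxyrz": intermediate "jcthlwlbyxzr", final "rcthlwlbyxzj".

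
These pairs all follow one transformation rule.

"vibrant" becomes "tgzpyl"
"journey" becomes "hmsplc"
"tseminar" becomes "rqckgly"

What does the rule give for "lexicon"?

jcvgam

In each case the input is transformed by: delete the last character, then shift every letter 2 places backward in the alphabet (wrapping around).
For "lexicon", step one produces "lexico"; step two turns that into "jcvgam".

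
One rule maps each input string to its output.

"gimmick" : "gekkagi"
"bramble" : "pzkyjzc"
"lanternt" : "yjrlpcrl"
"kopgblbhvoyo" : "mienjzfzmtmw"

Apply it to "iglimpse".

The pattern: swap each adjacent pair of characters (1↔2, 3↔4, ...), then shift every letter 2 places backward in the alphabet (wrapping around).
"iglimpse" → "eggjnkcq".
(Check on "lanternt": → "altnretn" → "yjrlpcrl" ✓)

eggjnkcq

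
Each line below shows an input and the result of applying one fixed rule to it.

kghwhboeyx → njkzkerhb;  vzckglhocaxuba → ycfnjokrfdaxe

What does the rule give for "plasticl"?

sodvwlf

In each case the input is transformed by: shift every letter 3 places forward in the alphabet (wrapping around), then delete the last character.
On "plasticl": the first step gives "sodvwlfo", and the second then gives "sodvwlf".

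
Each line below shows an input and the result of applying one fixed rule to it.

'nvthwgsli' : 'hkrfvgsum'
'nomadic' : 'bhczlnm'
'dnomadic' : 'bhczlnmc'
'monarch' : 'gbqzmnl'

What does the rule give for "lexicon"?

What's happening: shift every letter 1 place backward in the alphabet (wrapping around), then reverse the string.
On "lexicon": the first step gives "kdwhbnm", and the second then gives "mnbhwdk".

mnbhwdk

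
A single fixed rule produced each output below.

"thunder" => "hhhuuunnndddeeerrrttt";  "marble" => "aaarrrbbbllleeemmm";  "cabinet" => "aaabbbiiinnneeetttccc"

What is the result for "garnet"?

The rule is to repeat every character 3 times, then move the first 3 characters to the end (rotate left by 3).
On "garnet": the first step gives "gggaaarrrnnneeettt", and the second then gives "aaarrrnnneeetttggg".

aaarrrnnneeetttggg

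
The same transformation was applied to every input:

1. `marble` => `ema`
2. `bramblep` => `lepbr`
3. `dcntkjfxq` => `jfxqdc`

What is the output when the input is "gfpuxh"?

The rule is to move the first 2 characters to the end (rotate left by 2), then delete the first 3 characters.
For "gfpuxh" the result is "hgf".

hgf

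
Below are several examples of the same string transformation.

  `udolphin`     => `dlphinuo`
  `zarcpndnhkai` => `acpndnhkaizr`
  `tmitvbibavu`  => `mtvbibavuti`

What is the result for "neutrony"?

Rule — move the first 2 characters to the end (rotate left by 2), then swap the first and last characters.
On "neutrony": the first step gives "utronyne", and the second then gives "etronynu".
(Check on "zarcpndnhkai": → "rcpndnhkaiza" → "acpndnhkaizr" ✓)

etronynu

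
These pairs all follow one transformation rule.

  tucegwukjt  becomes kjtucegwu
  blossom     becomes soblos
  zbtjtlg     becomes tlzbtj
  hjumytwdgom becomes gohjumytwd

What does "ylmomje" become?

What's happening: delete the last character, then move the last 2 characters to the front (rotate right by 2).
"ylmomje" → "ylmomj" → "mjylmo".

mjylmo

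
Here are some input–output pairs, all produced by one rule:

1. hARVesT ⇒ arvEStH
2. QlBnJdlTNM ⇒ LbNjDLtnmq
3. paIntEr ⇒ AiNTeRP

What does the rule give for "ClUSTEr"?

Each output is the input with this applied: move the first character to the end, then flip the case of every letter.
Applying both steps to "ClUSTEr": "lUSTErC", then "LusteRc".

LusteRc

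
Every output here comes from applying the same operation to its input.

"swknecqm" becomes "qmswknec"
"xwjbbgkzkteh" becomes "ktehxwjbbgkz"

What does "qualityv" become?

Rule — move the first 2 characters to the end (rotate left by 2), then swap the front and back halves of the string.
So "qualityv" becomes "yvqualit".
(Check on "swknecqm": → "knecqmsw" → "qmswknec" ✓)

yvqualit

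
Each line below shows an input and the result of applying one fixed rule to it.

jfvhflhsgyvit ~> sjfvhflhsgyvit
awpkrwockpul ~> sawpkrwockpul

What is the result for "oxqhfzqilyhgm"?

What's happening: prepend "s".
For "oxqhfzqilyhgm" the result is "soxqhfzqilyhgm".

soxqhfzqilyhgm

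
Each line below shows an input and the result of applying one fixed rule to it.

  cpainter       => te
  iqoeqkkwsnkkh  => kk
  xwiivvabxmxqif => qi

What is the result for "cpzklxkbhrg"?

The transformation: move the last 3 characters to the front (rotate right by 3), then keep only the first 2 characters.
Working it through for "cpzklxkbhrg": intermediate "hrgcpzklxkb", final "hr".

hr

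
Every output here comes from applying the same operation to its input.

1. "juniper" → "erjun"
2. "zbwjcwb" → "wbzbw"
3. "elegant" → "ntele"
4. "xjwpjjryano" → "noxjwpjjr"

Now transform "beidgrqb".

Each output is the input with this applied: move the last 2 characters to the front (rotate right by 2), then delete the last 2 characters.
Starting from "beidgrqb": after the first operation, "qbbeidgr"; after the second, "qbbeid".

qbbeid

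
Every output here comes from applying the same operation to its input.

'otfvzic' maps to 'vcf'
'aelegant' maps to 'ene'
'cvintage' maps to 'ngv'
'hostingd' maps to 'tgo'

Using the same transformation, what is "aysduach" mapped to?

Looking at the pairs, the operation is to move the first 3 characters to the end (rotate left by 3), then keep one character in every 3, starting at position 1 (positions 1st, 4th, 7th, ...).
For "aysduach", step one produces "duachays"; step two turns that into "dcy".

dcy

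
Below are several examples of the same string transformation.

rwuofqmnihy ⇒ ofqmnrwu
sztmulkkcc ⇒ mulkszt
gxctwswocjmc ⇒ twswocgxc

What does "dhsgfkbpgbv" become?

gfkbpdhs

Each output is the input with this applied: delete the last 3 characters, then move the first 3 characters to the end (rotate left by 3).
For "dhsgfkbpgbv", step one produces "dhsgfkbp"; step two turns that into "gfkbpdhs".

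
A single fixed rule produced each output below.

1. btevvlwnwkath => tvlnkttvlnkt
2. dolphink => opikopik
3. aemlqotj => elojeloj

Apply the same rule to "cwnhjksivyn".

whkiywhkiy

What's happening: keep every other character starting from the second (positions 2nd, 4th, 6th, ...), then write the whole string twice.
On "cwnhjksivyn" that produces "whkiywhkiy".
(Check on "dolphink": → "opik" → "opikopik" ✓)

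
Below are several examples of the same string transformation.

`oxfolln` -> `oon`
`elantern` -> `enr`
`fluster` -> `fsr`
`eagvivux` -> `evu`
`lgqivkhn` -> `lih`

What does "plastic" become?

Looking at the pairs, the operation is to keep one character in every 3, starting at position 1 (positions 1st, 4th, 7th, ...).
"plastic" → "psc".

psc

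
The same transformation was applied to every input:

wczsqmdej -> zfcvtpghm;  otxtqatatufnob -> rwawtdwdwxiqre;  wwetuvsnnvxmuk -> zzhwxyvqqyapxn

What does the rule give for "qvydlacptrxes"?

The transformation: shift every letter 3 places forward in the alphabet (wrapping around).
So "qvydlacptrxes" becomes "tybgodfswuahv".

tybgodfswuahv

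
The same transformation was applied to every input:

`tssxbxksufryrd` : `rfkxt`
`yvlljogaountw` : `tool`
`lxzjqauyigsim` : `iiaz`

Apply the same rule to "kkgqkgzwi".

The rule is to reverse the string, then keep one character in every 3, starting at position 2 (positions 2nd, 5th, 8th, ...).
Applying that to "kkgqkgzwi" gives "wkk".

wkk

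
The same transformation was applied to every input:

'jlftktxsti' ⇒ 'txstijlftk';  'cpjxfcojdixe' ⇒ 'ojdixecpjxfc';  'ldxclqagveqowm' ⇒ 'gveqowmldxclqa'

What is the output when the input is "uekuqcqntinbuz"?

ntinbuzuekuqcq

The transformation: swap the front and back halves of the string.
So "uekuqcqntinbuz" becomes "ntinbuzuekuqcq".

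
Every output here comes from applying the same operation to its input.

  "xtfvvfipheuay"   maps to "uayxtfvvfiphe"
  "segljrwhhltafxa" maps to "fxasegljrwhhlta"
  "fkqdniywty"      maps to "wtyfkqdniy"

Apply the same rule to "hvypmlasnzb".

Each output is the input with this applied: move the last 3 characters to the front (rotate right by 3).
Doing the same to "hvypmlasnzb": "nzbhvypmlas".

nzbhvypmlas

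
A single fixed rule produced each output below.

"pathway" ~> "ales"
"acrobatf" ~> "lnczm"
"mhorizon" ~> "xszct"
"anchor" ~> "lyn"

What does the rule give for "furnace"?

Each output is the input with this applied: delete the last 3 characters, then shift every letter 11 places forward in the alphabet (wrapping around).
Applying that to "furnace" gives "qfcy".

qfcy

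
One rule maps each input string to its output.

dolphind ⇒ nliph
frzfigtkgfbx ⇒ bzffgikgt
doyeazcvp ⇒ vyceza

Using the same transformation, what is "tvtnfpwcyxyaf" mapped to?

The rule is to take characters alternately from the front and the back (1st, last, 2nd, 2nd-last, ...), then delete the first 3 characters.
For "tvtnfpwcyxyaf", step one produces "tfvatynxfypcw"; step two turns that into "atynxfypcw".

atynxfypcw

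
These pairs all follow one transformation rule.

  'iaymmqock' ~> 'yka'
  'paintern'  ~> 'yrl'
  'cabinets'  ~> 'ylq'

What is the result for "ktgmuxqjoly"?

The pattern: keep one character in every 3, starting at position 2 (positions 2nd, 5th, 8th, ...), then shift every letter 2 places backward in the alphabet (wrapping around).
For "ktgmuxqjoly", step one produces "tujy"; step two turns that into "rshw".

rshw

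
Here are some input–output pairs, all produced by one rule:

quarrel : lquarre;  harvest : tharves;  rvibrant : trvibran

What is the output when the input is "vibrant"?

tvibran

Rule — move the last character to the front.
On "vibrant" that produces "tvibran".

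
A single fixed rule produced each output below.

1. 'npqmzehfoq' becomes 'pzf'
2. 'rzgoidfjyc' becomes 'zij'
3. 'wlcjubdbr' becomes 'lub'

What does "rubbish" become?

The transformation: keep one character in every 3, starting at position 2 (positions 2nd, 5th, 8th, ...).
Applying that to "rubbish" gives "ui".

ui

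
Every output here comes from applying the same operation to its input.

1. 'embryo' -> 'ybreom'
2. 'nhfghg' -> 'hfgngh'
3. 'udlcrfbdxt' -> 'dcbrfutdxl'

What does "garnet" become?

erngta

Each output is the input with this applied: take characters alternately from the front and the back (1st, last, 2nd, 2nd-last, ...), then swap the front and back halves of the string.
Applying both steps to "garnet": "gtaern", then "erngta".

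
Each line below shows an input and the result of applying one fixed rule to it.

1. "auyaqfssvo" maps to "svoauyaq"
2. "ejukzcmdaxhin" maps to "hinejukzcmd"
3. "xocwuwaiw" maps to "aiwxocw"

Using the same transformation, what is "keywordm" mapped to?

rdmkey

The rule is to move the last 3 characters to the front (rotate right by 3), then delete the last 2 characters.
For "keywordm", step one produces "rdmkeywo"; step two turns that into "rdmkey".
(Check on "ejukzcmdaxhin": → "hinejukzcmdax" → "hinejukzcmd" ✓)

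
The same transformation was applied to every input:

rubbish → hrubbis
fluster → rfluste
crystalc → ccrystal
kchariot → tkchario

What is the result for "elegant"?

telegan

Rule — move the last character to the front.
So "elegant" becomes "telegan".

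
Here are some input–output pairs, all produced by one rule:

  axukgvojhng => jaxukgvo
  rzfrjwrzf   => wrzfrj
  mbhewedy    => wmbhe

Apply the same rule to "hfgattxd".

thfga

What's happening: delete the last 3 characters, then move the last character to the front.
Applying both steps to "hfgattxd": "hfgat", then "thfga".
(Check on "mbhewedy": → "mbhew" → "wmbhe" ✓)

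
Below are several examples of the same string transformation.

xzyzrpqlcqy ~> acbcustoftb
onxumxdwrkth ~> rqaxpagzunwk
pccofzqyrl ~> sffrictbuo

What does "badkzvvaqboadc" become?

Each output is the input with this applied: shift every letter 3 places forward in the alphabet (wrapping around).
Applying that to "badkzvvaqboadc" gives "edgncyydterdgf".

edgncyydterdgf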